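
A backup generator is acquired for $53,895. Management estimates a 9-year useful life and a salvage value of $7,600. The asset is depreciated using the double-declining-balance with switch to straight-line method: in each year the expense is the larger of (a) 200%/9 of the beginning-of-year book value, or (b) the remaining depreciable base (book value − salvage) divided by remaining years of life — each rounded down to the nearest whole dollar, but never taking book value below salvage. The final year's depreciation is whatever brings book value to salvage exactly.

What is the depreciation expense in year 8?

Depreciable base = $53,895 − $7,600 = $46,295.
Year 1: DB = ⌊$53,895 × 200%/9⌋ = $11,976; SL = ⌊$46,295/9⌋ = $5,143 → take DB $11,976. Book value $41,919.
Year 2: DB = ⌊$41,919 × 200%/9⌋ = $9,315; SL = ⌊$34,319/8⌋ = $4,289 → take DB $9,315. Book value $32,604.
Year 3: DB = ⌊$32,604 × 200%/9⌋ = $7,245; SL = ⌊$25,004/7⌋ = $3,572 → take DB $7,245. Book value $25,359.
Year 4: DB = ⌊$25,359 × 200%/9⌋ = $5,635; SL = ⌊$17,759/6⌋ = $2,959 → take DB $5,635. Book value $19,724.
Year 5: DB = ⌊$19,724 × 200%/9⌋ = $4,383; SL = ⌊$12,124/5⌋ = $2,424 → take DB $4,383. Book value $15,341.
Year 6: DB = ⌊$15,341 × 200%/9⌋ = $3,409; SL = ⌊$7,741/4⌋ = $1,935 → take DB $3,409. Book value $11,932.
Year 7: DB = ⌊$11,932 × 200%/9⌋ = $2,651; SL = ⌊$4,332/3⌋ = $1,444 → take DB $2,651. Book value $9,281.
Year 8: DB = ⌊$9,281 × 200%/9⌋ = $2,062; SL = ⌊$1,681/2⌋ = $840 → take DB $2,062, capped at $1,681. Book value $7,600.

$1,681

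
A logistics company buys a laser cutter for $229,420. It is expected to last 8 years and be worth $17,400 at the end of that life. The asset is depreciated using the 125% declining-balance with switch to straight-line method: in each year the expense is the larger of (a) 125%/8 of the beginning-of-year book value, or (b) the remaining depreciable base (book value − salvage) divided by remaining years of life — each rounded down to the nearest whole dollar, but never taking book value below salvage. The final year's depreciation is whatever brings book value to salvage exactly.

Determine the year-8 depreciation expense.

$24,082

Depreciable base = $229,420 − $17,400 = $212,020.
Year 1: DB = ⌊$229,420 × 125%/8⌋ = $35,846; SL = ⌊$212,020/8⌋ = $26,502 → take DB $35,846. Book value $193,574.
Year 2: DB = ⌊$193,574 × 125%/8⌋ = $30,245; SL = ⌊$176,174/7⌋ = $25,167 → take DB $30,245. Book value $163,329.
Year 3: DB = ⌊$163,329 × 125%/8⌋ = $25,520; SL = ⌊$145,929/6⌋ = $24,321 → take DB $25,520. Book value $137,809.
Year 4: DB = ⌊$137,809 × 125%/8⌋ = $21,532; SL = ⌊$120,409/5⌋ = $24,081 → take SL $24,081. Book value $113,728.
Year 5: DB = ⌊$113,728 × 125%/8⌋ = $17,770; SL = ⌊$96,328/4⌋ = $24,082 → take SL $24,082. Book value $89,646.
Year 6: DB = ⌊$89,646 × 125%/8⌋ = $14,007; SL = ⌊$72,246/3⌋ = $24,082 → take SL $24,082. Book value $65,564.
Year 7: DB = ⌊$65,564 × 125%/8⌋ = $10,244; SL = ⌊$48,164/2⌋ = $24,082 → take SL $24,082. Book value $41,482.
Year 8 (final): $41,482 − $17,400 = $24,082. Book value $17,400.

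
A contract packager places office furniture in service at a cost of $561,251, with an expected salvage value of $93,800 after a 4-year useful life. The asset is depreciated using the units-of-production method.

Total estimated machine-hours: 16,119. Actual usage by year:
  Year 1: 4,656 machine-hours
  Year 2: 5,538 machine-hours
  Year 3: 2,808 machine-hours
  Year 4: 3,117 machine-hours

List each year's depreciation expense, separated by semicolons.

$135,024; $160,602; $81,432; $90,393

Depreciable base = $561,251 − $93,800 = $467,451.
Rate = $467,451 / 16,119 machine-hours = $29 per machine-hour.
Year 1: 4,656 × $29 = $135,024. Book value $426,227.
Year 2: 5,538 × $29 = $160,602. Book value $265,625.
Year 3: 2,808 × $29 = $81,432. Book value $184,193.
Year 4: 3,117 × $29 = $90,393. Book value $93,800.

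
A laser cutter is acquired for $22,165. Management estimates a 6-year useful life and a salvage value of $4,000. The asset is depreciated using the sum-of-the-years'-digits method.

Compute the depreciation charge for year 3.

$3,460

Depreciable base = $22,165 − $4,000 = $18,165.
Sum of the years' digits = 6+5+4+3+2+1 = 21.
Year 1: $18,165 × 6/21 = $5,190. Book value $16,975.
Year 2: $18,165 × 5/21 = $4,325. Book value $12,650.
Year 3: $18,165 × 4/21 = $3,460. Book value $9,190.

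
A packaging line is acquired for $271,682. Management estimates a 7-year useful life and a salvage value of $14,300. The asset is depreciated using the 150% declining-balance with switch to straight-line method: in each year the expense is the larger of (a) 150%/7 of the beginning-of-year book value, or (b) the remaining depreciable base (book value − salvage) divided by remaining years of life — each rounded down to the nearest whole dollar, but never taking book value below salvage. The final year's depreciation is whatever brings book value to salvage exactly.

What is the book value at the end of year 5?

$73,042

Depreciable base = $271,682 − $14,300 = $257,382.
Year 1: DB = ⌊$271,682 × 150%/7⌋ = $58,217; SL = ⌊$257,382/7⌋ = $36,768 → take DB $58,217. Book value $213,465.
Year 2: DB = ⌊$213,465 × 150%/7⌋ = $45,742; SL = ⌊$199,165/6⌋ = $33,194 → take DB $45,742. Book value $167,723.
Year 3: DB = ⌊$167,723 × 150%/7⌋ = $35,940; SL = ⌊$153,423/5⌋ = $30,684 → take DB $35,940. Book value $131,783.
Year 4: DB = ⌊$131,783 × 150%/7⌋ = $28,239; SL = ⌊$117,483/4⌋ = $29,370 → take SL $29,370. Book value $102,413.
Year 5: DB = ⌊$102,413 × 150%/7⌋ = $21,945; SL = ⌊$88,113/3⌋ = $29,371 → take SL $29,371. Book value $73,042.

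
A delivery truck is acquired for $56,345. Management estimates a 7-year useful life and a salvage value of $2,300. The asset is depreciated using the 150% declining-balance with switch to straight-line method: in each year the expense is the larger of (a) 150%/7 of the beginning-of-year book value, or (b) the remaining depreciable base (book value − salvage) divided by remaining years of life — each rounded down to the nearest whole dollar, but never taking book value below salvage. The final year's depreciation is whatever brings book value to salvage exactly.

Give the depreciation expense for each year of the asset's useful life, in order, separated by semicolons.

Depreciable base = $56,345 − $2,300 = $54,045.
Year 1: DB = ⌊$56,345 × 150%/7⌋ = $12,073; SL = ⌊$54,045/7⌋ = $7,720 → take DB $12,073. Book value $44,272.
Year 2: DB = ⌊$44,272 × 150%/7⌋ = $9,486; SL = ⌊$41,972/6⌋ = $6,995 → take DB $9,486. Book value $34,786.
Year 3: DB = ⌊$34,786 × 150%/7⌋ = $7,454; SL = ⌊$32,486/5⌋ = $6,497 → take DB $7,454. Book value $27,332.
Year 4: DB = ⌊$27,332 × 150%/7⌋ = $5,856; SL = ⌊$25,032/4⌋ = $6,258 → take SL $6,258. Book value $21,074.
Year 5: DB = ⌊$21,074 × 150%/7⌋ = $4,515; SL = ⌊$18,774/3⌋ = $6,258 → take SL $6,258. Book value $14,816.
Year 6: DB = ⌊$14,816 × 150%/7⌋ = $3,174; SL = ⌊$12,516/2⌋ = $6,258 → take SL $6,258. Book value $8,558.
Year 7 (final): $8,558 − $2,300 = $6,258. Book value $2,300.

$12,073; $9,486; $7,454; $6,258; $6,258; $6,258; $6,258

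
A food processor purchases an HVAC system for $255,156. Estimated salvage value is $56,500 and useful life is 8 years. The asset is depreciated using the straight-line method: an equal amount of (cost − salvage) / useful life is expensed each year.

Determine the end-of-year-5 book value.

$130,996

Depreciable base = $255,156 − $56,500 = $198,656.
Annual expense = $198,656 / 8 = $24,832.
End of year 1: book value $230,324.
End of year 2: book value $205,492.
End of year 3: book value $180,660.
End of year 4: book value $155,828.
End of year 5: book value $130,996.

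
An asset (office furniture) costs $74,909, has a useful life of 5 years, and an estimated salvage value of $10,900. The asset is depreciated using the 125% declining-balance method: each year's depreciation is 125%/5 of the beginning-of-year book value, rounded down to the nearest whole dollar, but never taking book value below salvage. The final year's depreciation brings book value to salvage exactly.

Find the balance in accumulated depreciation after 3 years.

Depreciable base = $74,909 − $10,900 = $64,009.
Year 1: ⌊$74,909 × 125%/5⌋ = $18,727. Book value $56,182.
Year 2: ⌊$56,182 × 125%/5⌋ = $14,045. Book value $42,137.
Year 3: ⌊$42,137 × 125%/5⌋ = $10,534. Book value $31,603.
Accumulated through year 3 = $74,909 − $31,603 = $43,306.

$43,306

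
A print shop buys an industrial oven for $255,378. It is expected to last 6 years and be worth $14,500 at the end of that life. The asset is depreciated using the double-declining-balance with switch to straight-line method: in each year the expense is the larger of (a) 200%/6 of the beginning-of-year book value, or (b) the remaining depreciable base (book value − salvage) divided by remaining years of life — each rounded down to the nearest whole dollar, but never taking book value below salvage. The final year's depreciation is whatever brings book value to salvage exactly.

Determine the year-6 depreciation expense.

$17,973

Depreciable base = $255,378 − $14,500 = $240,878.
Year 1: DB = ⌊$255,378 × 200%/6⌋ = $85,126; SL = ⌊$240,878/6⌋ = $40,146 → take DB $85,126. Book value $170,252.
Year 2: DB = ⌊$170,252 × 200%/6⌋ = $56,750; SL = ⌊$155,752/5⌋ = $31,150 → take DB $56,750. Book value $113,502.
Year 3: DB = ⌊$113,502 × 200%/6⌋ = $37,834; SL = ⌊$99,002/4⌋ = $24,750 → take DB $37,834. Book value $75,668.
Year 4: DB = ⌊$75,668 × 200%/6⌋ = $25,222; SL = ⌊$61,168/3⌋ = $20,389 → take DB $25,222. Book value $50,446.
Year 5: DB = ⌊$50,446 × 200%/6⌋ = $16,815; SL = ⌊$35,946/2⌋ = $17,973 → take SL $17,973. Book value $32,473.
Year 6 (final): $32,473 − $14,500 = $17,973. Book value $14,500.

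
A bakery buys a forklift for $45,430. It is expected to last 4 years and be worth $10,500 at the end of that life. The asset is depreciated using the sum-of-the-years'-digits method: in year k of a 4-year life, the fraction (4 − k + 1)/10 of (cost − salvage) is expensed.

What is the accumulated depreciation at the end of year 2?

Depreciable base = $45,430 − $10,500 = $34,930.
Sum of the years' digits = 4+3+2+1 = 10.
Year 1: $34,930 × 4/10 = $13,972. Book value $31,458.
Year 2: $34,930 × 3/10 = $10,479. Book value $20,979.
Accumulated through year 2 = $45,430 − $20,979 = $24,451.

$24,451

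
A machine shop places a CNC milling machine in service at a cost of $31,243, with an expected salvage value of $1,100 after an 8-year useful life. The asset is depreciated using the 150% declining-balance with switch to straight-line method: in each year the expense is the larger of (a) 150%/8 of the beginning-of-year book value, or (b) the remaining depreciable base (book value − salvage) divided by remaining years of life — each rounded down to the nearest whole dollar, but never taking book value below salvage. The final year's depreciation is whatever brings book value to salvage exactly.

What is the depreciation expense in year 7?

$3,129

Depreciable base = $31,243 − $1,100 = $30,143.
Year 1: DB = ⌊$31,243 × 150%/8⌋ = $5,858; SL = ⌊$30,143/8⌋ = $3,767 → take DB $5,858. Book value $25,385.
Year 2: DB = ⌊$25,385 × 150%/8⌋ = $4,759; SL = ⌊$24,285/7⌋ = $3,469 → take DB $4,759. Book value $20,626.
Year 3: DB = ⌊$20,626 × 150%/8⌋ = $3,867; SL = ⌊$19,526/6⌋ = $3,254 → take DB $3,867. Book value $16,759.
Year 4: DB = ⌊$16,759 × 150%/8⌋ = $3,142; SL = ⌊$15,659/5⌋ = $3,131 → take DB $3,142. Book value $13,617.
Year 5: DB = ⌊$13,617 × 150%/8⌋ = $2,553; SL = ⌊$12,517/4⌋ = $3,129 → take SL $3,129. Book value $10,488.
Year 6: DB = ⌊$10,488 × 150%/8⌋ = $1,966; SL = ⌊$9,388/3⌋ = $3,129 → take SL $3,129. Book value $7,359.
Year 7: DB = ⌊$7,359 × 150%/8⌋ = $1,379; SL = ⌊$6,259/2⌋ = $3,129 → take SL $3,129. Book value $4,230.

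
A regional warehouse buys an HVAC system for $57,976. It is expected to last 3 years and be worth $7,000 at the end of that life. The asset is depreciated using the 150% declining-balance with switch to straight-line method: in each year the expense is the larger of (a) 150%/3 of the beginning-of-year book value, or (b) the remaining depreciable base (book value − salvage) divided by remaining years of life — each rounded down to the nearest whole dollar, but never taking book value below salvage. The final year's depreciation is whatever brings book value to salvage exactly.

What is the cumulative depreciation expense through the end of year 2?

Depreciable base = $57,976 − $7,000 = $50,976.
Year 1: DB = ⌊$57,976 × 150%/3⌋ = $28,988; SL = ⌊$50,976/3⌋ = $16,992 → take DB $28,988. Book value $28,988.
Year 2: DB = ⌊$28,988 × 150%/3⌋ = $14,494; SL = ⌊$21,988/2⌋ = $10,994 → take DB $14,494. Book value $14,494.
Accumulated through year 2 = $57,976 − $14,494 = $43,482.

$43,482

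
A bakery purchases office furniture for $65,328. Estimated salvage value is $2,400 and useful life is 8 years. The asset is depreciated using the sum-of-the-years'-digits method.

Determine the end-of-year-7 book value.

Depreciable base = $65,328 − $2,400 = $62,928.
Sum of the years' digits = 8+7+6+5+4+3+2+1 = 36.
Year 1: $62,928 × 8/36 = $13,984. Book value $51,344.
Year 2: $62,928 × 7/36 = $12,236. Book value $39,108.
Year 3: $62,928 × 6/36 = $10,488. Book value $28,620.
Year 4: $62,928 × 5/36 = $8,740. Book value $19,880.
Year 5: $62,928 × 4/36 = $6,992. Book value $12,888.
Year 6: $62,928 × 3/36 = $5,244. Book value $7,644.
Year 7: $62,928 × 2/36 = $3,496. Book value $4,148.

$4,148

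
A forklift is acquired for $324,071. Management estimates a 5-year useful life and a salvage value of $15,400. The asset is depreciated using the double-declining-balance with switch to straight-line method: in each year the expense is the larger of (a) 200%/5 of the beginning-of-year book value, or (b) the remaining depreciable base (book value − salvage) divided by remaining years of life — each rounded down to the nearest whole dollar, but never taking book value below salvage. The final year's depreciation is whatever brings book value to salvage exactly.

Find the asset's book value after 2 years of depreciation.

$116,666

Depreciable base = $324,071 − $15,400 = $308,671.
Year 1: DB = ⌊$324,071 × 200%/5⌋ = $129,628; SL = ⌊$308,671/5⌋ = $61,734 → take DB $129,628. Book value $194,443.
Year 2: DB = ⌊$194,443 × 200%/5⌋ = $77,777; SL = ⌊$179,043/4⌋ = $44,760 → take DB $77,777. Book value $116,666.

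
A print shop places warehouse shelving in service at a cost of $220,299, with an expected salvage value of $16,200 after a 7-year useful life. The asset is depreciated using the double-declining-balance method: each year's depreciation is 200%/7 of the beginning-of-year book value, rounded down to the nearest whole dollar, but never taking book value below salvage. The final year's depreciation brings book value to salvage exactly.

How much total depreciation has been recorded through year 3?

$140,014

Depreciable base = $220,299 − $16,200 = $204,099.
Year 1: ⌊$220,299 × 200%/7⌋ = $62,942. Book value $157,357.
Year 2: ⌊$157,357 × 200%/7⌋ = $44,959. Book value $112,398.
Year 3: ⌊$112,398 × 200%/7⌋ = $32,113. Book value $80,285.
Accumulated through year 3 = $220,299 − $80,285 = $140,014.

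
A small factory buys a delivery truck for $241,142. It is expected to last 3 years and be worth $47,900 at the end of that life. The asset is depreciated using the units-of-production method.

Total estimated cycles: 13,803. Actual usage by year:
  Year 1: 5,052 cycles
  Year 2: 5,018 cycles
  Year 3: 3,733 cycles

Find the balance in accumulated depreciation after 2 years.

$140,980

Depreciable base = $241,142 − $47,900 = $193,242.
Rate = $193,242 / 13,803 cycles = $14 per cycle.
Year 1: 5,052 × $14 = $70,728. Book value $170,414.
Year 2: 5,018 × $14 = $70,252. Book value $100,162.
Accumulated through year 2 = $241,142 − $100,162 = $140,980.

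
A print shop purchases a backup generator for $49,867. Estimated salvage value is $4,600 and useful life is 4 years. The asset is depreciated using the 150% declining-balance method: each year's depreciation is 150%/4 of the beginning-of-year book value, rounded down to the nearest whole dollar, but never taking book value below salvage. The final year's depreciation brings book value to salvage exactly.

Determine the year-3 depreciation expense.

$7,305

Depreciable base = $49,867 − $4,600 = $45,267.
Year 1: ⌊$49,867 × 150%/4⌋ = $18,700. Book value $31,167.
Year 2: ⌊$31,167 × 150%/4⌋ = $11,687. Book value $19,480.
Year 3: ⌊$19,480 × 150%/4⌋ = $7,305. Book value $12,175.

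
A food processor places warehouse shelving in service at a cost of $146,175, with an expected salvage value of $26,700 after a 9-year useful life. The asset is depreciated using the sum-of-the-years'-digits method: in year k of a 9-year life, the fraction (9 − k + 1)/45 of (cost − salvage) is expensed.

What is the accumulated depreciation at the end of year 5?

Depreciable base = $146,175 − $26,700 = $119,475.
Sum of the years' digits = 9+8+7+6+5+4+3+2+1 = 45.
Year 1: $119,475 × 9/45 = $23,895. Book value $122,280.
Year 2: $119,475 × 8/45 = $21,240. Book value $101,040.
Year 3: $119,475 × 7/45 = $18,585. Book value $82,455.
Year 4: $119,475 × 6/45 = $15,930. Book value $66,525.
Year 5: $119,475 × 5/45 = $13,275. Book value $53,250.
Accumulated through year 5 = $146,175 − $53,250 = $92,925.

$92,925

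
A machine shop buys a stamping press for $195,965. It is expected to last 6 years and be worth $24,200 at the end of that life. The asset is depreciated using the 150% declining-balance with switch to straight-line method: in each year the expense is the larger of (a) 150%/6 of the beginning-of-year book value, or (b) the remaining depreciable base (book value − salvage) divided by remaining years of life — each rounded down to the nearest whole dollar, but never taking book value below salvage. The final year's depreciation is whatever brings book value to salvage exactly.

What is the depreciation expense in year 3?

Depreciable base = $195,965 − $24,200 = $171,765.
Year 1: DB = ⌊$195,965 × 150%/6⌋ = $48,991; SL = ⌊$171,765/6⌋ = $28,627 → take DB $48,991. Book value $146,974.
Year 2: DB = ⌊$146,974 × 150%/6⌋ = $36,743; SL = ⌊$122,774/5⌋ = $24,554 → take DB $36,743. Book value $110,231.
Year 3: DB = ⌊$110,231 × 150%/6⌋ = $27,557; SL = ⌊$86,031/4⌋ = $21,507 → take DB $27,557. Book value $82,674.

$27,557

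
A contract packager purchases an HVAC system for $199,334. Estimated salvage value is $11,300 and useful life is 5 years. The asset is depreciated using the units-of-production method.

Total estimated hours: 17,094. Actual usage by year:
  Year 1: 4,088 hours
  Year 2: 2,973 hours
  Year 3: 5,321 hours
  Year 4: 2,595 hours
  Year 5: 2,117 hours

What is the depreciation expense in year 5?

$23,287

Depreciable base = $199,334 − $11,300 = $188,034.
Rate = $188,034 / 17,094 hours = $11 per hour.
Year 1: 4,088 × $11 = $44,968. Book value $154,366.
Year 2: 2,973 × $11 = $32,703. Book value $121,663.
Year 3: 5,321 × $11 = $58,531. Book value $63,132.
Year 4: 2,595 × $11 = $28,545. Book value $34,587.
Year 5: 2,117 × $11 = $23,287. Book value $11,300.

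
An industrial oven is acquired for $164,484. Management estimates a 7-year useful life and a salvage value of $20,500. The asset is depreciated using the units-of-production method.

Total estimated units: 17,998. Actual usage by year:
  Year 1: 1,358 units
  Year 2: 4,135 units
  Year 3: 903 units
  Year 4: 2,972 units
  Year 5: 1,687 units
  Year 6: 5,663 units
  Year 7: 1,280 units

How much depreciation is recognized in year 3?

$7,224

Depreciable base = $164,484 − $20,500 = $143,984.
Rate = $143,984 / 17,998 units = $8 per unit.
Year 1: 1,358 × $8 = $10,864. Book value $153,620.
Year 2: 4,135 × $8 = $33,080. Book value $120,540.
Year 3: 903 × $8 = $7,224. Book value $113,316.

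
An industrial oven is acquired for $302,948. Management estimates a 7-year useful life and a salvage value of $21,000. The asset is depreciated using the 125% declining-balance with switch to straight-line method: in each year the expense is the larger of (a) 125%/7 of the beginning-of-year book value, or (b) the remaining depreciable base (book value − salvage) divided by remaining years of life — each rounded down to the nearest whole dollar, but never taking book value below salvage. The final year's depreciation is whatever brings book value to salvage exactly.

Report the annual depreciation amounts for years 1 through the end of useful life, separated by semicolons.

Depreciable base = $302,948 − $21,000 = $281,948.
Year 1: DB = ⌊$302,948 × 125%/7⌋ = $54,097; SL = ⌊$281,948/7⌋ = $40,278 → take DB $54,097. Book value $248,851.
Year 2: DB = ⌊$248,851 × 125%/7⌋ = $44,437; SL = ⌊$227,851/6⌋ = $37,975 → take DB $44,437. Book value $204,414.
Year 3: DB = ⌊$204,414 × 125%/7⌋ = $36,502; SL = ⌊$183,414/5⌋ = $36,682 → take SL $36,682. Book value $167,732.
Year 4: DB = ⌊$167,732 × 125%/7⌋ = $29,952; SL = ⌊$146,732/4⌋ = $36,683 → take SL $36,683. Book value $131,049.
Year 5: DB = ⌊$131,049 × 125%/7⌋ = $23,401; SL = ⌊$110,049/3⌋ = $36,683 → take SL $36,683. Book value $94,366.
Year 6: DB = ⌊$94,366 × 125%/7⌋ = $16,851; SL = ⌊$73,366/2⌋ = $36,683 → take SL $36,683. Book value $57,683.
Year 7 (final): $57,683 − $21,000 = $36,683. Book value $21,000.

$54,097; $44,437; $36,682; $36,683; $36,683; $36,683; $36,683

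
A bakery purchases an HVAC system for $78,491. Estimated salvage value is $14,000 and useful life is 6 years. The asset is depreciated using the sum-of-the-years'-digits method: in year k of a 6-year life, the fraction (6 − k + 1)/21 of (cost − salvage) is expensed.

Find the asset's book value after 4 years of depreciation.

Depreciable base = $78,491 − $14,000 = $64,491.
Sum of the years' digits = 6+5+4+3+2+1 = 21.
Year 1: $64,491 × 6/21 = $18,426. Book value $60,065.
Year 2: $64,491 × 5/21 = $15,355. Book value $44,710.
Year 3: $64,491 × 4/21 = $12,284. Book value $32,426.
Year 4: $64,491 × 3/21 = $9,213. Book value $23,213.

$23,213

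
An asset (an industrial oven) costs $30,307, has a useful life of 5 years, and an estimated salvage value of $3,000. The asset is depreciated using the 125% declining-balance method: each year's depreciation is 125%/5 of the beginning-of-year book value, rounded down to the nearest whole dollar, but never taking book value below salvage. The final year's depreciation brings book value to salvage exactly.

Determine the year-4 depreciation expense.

$3,196

Depreciable base = $30,307 − $3,000 = $27,307.
Year 1: ⌊$30,307 × 125%/5⌋ = $7,576. Book value $22,731.
Year 2: ⌊$22,731 × 125%/5⌋ = $5,682. Book value $17,049.
Year 3: ⌊$17,049 × 125%/5⌋ = $4,262. Book value $12,787.
Year 4: ⌊$12,787 × 125%/5⌋ = $3,196. Book value $9,591.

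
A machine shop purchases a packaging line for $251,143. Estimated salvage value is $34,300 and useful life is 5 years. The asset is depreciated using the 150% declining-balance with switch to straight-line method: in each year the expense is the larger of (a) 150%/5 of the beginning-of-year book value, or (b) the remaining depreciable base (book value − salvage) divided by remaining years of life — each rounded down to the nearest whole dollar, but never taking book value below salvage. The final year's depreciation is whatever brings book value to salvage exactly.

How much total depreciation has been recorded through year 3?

$165,000

Depreciable base = $251,143 − $34,300 = $216,843.
Year 1: DB = ⌊$251,143 × 150%/5⌋ = $75,342; SL = ⌊$216,843/5⌋ = $43,368 → take DB $75,342. Book value $175,801.
Year 2: DB = ⌊$175,801 × 150%/5⌋ = $52,740; SL = ⌊$141,501/4⌋ = $35,375 → take DB $52,740. Book value $123,061.
Year 3: DB = ⌊$123,061 × 150%/5⌋ = $36,918; SL = ⌊$88,761/3⌋ = $29,587 → take DB $36,918. Book value $86,143.
Accumulated through year 3 = $251,143 − $86,143 = $165,000.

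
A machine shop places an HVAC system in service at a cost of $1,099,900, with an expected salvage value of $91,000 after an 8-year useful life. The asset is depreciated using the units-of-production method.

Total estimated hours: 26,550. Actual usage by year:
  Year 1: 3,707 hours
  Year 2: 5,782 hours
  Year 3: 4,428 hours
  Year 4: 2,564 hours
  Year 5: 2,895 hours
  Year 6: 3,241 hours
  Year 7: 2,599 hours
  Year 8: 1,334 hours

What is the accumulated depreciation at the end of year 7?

$958,208

Depreciable base = $1,099,900 − $91,000 = $1,008,900.
Rate = $1,008,900 / 26,550 hours = $38 per hour.
Year 1: 3,707 × $38 = $140,866. Book value $959,034.
Year 2: 5,782 × $38 = $219,716. Book value $739,318.
Year 3: 4,428 × $38 = $168,264. Book value $571,054.
Year 4: 2,564 × $38 = $97,432. Book value $473,622.
Year 5: 2,895 × $38 = $110,010. Book value $363,612.
Year 6: 3,241 × $38 = $123,158. Book value $240,454.
Year 7: 2,599 × $38 = $98,762. Book value $141,692.
Accumulated through year 7 = $1,099,900 − $141,692 = $958,208.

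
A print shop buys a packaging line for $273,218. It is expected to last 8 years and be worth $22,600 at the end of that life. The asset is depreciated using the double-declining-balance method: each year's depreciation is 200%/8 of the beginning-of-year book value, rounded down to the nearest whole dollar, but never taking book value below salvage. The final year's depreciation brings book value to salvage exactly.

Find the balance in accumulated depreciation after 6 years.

$224,590

Depreciable base = $273,218 − $22,600 = $250,618.
Year 1: ⌊$273,218 × 200%/8⌋ = $68,304. Book value $204,914.
Year 2: ⌊$204,914 × 200%/8⌋ = $51,228. Book value $153,686.
Year 3: ⌊$153,686 × 200%/8⌋ = $38,421. Book value $115,265.
Year 4: ⌊$115,265 × 200%/8⌋ = $28,816. Book value $86,449.
Year 5: ⌊$86,449 × 200%/8⌋ = $21,612. Book value $64,837.
Year 6: ⌊$64,837 × 200%/8⌋ = $16,209. Book value $48,628.
Accumulated through year 6 = $273,218 − $48,628 = $224,590.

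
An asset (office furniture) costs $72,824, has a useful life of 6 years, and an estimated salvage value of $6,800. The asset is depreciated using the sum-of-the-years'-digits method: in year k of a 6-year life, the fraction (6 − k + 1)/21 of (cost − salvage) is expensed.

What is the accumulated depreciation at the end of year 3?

Depreciable base = $72,824 − $6,800 = $66,024.
Sum of the years' digits = 6+5+4+3+2+1 = 21.
Year 1: $66,024 × 6/21 = $18,864. Book value $53,960.
Year 2: $66,024 × 5/21 = $15,720. Book value $38,240.
Year 3: $66,024 × 4/21 = $12,576. Book value $25,664.
Accumulated through year 3 = $72,824 − $25,664 = $47,160.

$47,160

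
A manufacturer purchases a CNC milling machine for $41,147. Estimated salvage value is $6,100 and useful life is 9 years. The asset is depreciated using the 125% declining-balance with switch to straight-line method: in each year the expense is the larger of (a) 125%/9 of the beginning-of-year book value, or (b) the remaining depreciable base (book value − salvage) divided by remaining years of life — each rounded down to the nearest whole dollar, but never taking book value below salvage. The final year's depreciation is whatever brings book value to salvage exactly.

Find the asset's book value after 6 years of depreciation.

$16,016

Depreciable base = $41,147 − $6,100 = $35,047.
Year 1: DB = ⌊$41,147 × 125%/9⌋ = $5,714; SL = ⌊$35,047/9⌋ = $3,894 → take DB $5,714. Book value $35,433.
Year 2: DB = ⌊$35,433 × 125%/9⌋ = $4,921; SL = ⌊$29,333/8⌋ = $3,666 → take DB $4,921. Book value $30,512.
Year 3: DB = ⌊$30,512 × 125%/9⌋ = $4,237; SL = ⌊$24,412/7⌋ = $3,487 → take DB $4,237. Book value $26,275.
Year 4: DB = ⌊$26,275 × 125%/9⌋ = $3,649; SL = ⌊$20,175/6⌋ = $3,362 → take DB $3,649. Book value $22,626.
Year 5: DB = ⌊$22,626 × 125%/9⌋ = $3,142; SL = ⌊$16,526/5⌋ = $3,305 → take SL $3,305. Book value $19,321.
Year 6: DB = ⌊$19,321 × 125%/9⌋ = $2,683; SL = ⌊$13,221/4⌋ = $3,305 → take SL $3,305. Book value $16,016.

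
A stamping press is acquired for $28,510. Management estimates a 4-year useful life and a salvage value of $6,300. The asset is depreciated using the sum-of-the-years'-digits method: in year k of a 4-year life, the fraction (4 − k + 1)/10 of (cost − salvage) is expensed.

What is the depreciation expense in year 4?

Depreciable base = $28,510 − $6,300 = $22,210.
Sum of the years' digits = 4+3+2+1 = 10.
Year 1: $22,210 × 4/10 = $8,884. Book value $19,626.
Year 2: $22,210 × 3/10 = $6,663. Book value $12,963.
Year 3: $22,210 × 2/10 = $4,442. Book value $8,521.
Year 4: $22,210 × 1/10 = $2,221. Book value $6,300.

$2,221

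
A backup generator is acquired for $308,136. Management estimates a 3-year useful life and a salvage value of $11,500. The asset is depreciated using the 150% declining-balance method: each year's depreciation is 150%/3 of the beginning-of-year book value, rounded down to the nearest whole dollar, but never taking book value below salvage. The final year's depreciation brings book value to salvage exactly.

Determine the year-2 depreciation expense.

$77,034

Depreciable base = $308,136 − $11,500 = $296,636.
Year 1: ⌊$308,136 × 150%/3⌋ = $154,068. Book value $154,068.
Year 2: ⌊$154,068 × 150%/3⌋ = $77,034. Book value $77,034.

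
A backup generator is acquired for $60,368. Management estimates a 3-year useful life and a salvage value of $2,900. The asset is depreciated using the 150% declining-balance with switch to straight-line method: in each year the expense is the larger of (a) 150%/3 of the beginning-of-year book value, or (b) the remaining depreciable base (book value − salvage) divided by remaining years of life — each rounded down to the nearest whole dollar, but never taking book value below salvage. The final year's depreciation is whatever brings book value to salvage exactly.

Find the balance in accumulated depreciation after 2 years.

Depreciable base = $60,368 − $2,900 = $57,468.
Year 1: DB = ⌊$60,368 × 150%/3⌋ = $30,184; SL = ⌊$57,468/3⌋ = $19,156 → take DB $30,184. Book value $30,184.
Year 2: DB = ⌊$30,184 × 150%/3⌋ = $15,092; SL = ⌊$27,284/2⌋ = $13,642 → take DB $15,092. Book value $15,092.
Accumulated through year 2 = $60,368 − $15,092 = $45,276.

$45,276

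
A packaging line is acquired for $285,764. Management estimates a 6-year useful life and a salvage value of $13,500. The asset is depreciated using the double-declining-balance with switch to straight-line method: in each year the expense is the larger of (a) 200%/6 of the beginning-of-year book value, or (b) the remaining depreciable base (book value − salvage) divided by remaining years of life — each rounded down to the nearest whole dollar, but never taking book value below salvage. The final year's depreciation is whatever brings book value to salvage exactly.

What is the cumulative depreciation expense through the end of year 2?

$158,757

Depreciable base = $285,764 − $13,500 = $272,264.
Year 1: DB = ⌊$285,764 × 200%/6⌋ = $95,254; SL = ⌊$272,264/6⌋ = $45,377 → take DB $95,254. Book value $190,510.
Year 2: DB = ⌊$190,510 × 200%/6⌋ = $63,503; SL = ⌊$177,010/5⌋ = $35,402 → take DB $63,503. Book value $127,007.
Accumulated through year 2 = $285,764 − $127,007 = $158,757.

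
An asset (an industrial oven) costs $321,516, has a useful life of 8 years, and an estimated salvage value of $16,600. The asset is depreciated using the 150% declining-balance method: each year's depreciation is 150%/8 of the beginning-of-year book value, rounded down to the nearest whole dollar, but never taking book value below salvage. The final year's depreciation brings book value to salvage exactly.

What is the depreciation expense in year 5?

$26,272

Depreciable base = $321,516 − $16,600 = $304,916.
Year 1: ⌊$321,516 × 150%/8⌋ = $60,284. Book value $261,232.
Year 2: ⌊$261,232 × 150%/8⌋ = $48,981. Book value $212,251.
Year 3: ⌊$212,251 × 150%/8⌋ = $39,797. Book value $172,454.
Year 4: ⌊$172,454 × 150%/8⌋ = $32,335. Book value $140,119.
Year 5: ⌊$140,119 × 150%/8⌋ = $26,272. Book value $113,847.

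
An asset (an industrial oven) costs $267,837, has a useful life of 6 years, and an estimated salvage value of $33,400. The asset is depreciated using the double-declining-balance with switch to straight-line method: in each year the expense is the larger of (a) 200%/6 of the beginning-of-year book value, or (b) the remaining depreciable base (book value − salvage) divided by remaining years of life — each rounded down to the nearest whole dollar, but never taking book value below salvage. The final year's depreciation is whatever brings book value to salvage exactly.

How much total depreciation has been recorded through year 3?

$188,477

Depreciable base = $267,837 − $33,400 = $234,437.
Year 1: DB = ⌊$267,837 × 200%/6⌋ = $89,279; SL = ⌊$234,437/6⌋ = $39,072 → take DB $89,279. Book value $178,558.
Year 2: DB = ⌊$178,558 × 200%/6⌋ = $59,519; SL = ⌊$145,158/5⌋ = $29,031 → take DB $59,519. Book value $119,039.
Year 3: DB = ⌊$119,039 × 200%/6⌋ = $39,679; SL = ⌊$85,639/4⌋ = $21,409 → take DB $39,679. Book value $79,360.
Accumulated through year 3 = $267,837 − $79,360 = $188,477.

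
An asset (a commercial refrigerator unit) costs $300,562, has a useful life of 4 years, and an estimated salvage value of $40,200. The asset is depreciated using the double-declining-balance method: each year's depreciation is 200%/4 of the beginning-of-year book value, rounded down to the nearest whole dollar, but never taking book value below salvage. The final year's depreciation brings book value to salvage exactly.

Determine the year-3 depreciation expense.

$34,941

Depreciable base = $300,562 − $40,200 = $260,362.
Year 1: ⌊$300,562 × 200%/4⌋ = $150,281. Book value $150,281.
Year 2: ⌊$150,281 × 200%/4⌋ = $75,140. Book value $75,141.
Year 3: ⌊$75,141 × 200%/4⌋ = $37,570, capped at $34,941. Book value $40,200.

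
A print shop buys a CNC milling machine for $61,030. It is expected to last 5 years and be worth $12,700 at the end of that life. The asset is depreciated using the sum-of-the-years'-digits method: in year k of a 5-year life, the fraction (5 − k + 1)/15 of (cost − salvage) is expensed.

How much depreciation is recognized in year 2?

Depreciable base = $61,030 − $12,700 = $48,330.
Sum of the years' digits = 5+4+3+2+1 = 15.
Year 1: $48,330 × 5/15 = $16,110. Book value $44,920.
Year 2: $48,330 × 4/15 = $12,888. Book value $32,032.

$12,888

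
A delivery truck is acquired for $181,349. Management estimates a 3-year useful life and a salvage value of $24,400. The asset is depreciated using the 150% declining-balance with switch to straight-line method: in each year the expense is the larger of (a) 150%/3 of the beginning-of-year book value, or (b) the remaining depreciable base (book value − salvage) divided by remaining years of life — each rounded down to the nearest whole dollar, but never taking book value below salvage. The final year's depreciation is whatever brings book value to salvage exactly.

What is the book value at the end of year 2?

Depreciable base = $181,349 − $24,400 = $156,949.
Year 1: DB = ⌊$181,349 × 150%/3⌋ = $90,674; SL = ⌊$156,949/3⌋ = $52,316 → take DB $90,674. Book value $90,675.
Year 2: DB = ⌊$90,675 × 150%/3⌋ = $45,337; SL = ⌊$66,275/2⌋ = $33,137 → take DB $45,337. Book value $45,338.

$45,338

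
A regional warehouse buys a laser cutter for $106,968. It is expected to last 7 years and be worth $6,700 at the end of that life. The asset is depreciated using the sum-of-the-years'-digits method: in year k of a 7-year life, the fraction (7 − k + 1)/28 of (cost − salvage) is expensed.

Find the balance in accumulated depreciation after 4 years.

$78,782

Depreciable base = $106,968 − $6,700 = $100,268.
Sum of the years' digits = 7+6+5+4+3+2+1 = 28.
Year 1: $100,268 × 7/28 = $25,067. Book value $81,901.
Year 2: $100,268 × 6/28 = $21,486. Book value $60,415.
Year 3: $100,268 × 5/28 = $17,905. Book value $42,510.
Year 4: $100,268 × 4/28 = $14,324. Book value $28,186.
Accumulated through year 4 = $106,968 − $28,186 = $78,782.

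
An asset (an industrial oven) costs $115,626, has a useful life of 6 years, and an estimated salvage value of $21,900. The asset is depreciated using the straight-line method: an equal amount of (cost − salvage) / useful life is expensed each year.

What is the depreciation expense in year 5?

$15,621

Depreciable base = $115,626 − $21,900 = $93,726.
Annual expense = $93,726 / 6 = $15,621.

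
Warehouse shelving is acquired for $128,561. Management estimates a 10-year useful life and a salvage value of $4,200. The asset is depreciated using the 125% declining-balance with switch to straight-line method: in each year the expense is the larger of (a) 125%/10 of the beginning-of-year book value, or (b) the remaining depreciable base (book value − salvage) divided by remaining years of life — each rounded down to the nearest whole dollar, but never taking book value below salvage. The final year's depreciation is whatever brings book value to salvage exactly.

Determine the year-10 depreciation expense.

Depreciable base = $128,561 − $4,200 = $124,361.
Year 1: DB = ⌊$128,561 × 125%/10⌋ = $16,070; SL = ⌊$124,361/10⌋ = $12,436 → take DB $16,070. Book value $112,491.
Year 2: DB = ⌊$112,491 × 125%/10⌋ = $14,061; SL = ⌊$108,291/9⌋ = $12,032 → take DB $14,061. Book value $98,430.
Year 3: DB = ⌊$98,430 × 125%/10⌋ = $12,303; SL = ⌊$94,230/8⌋ = $11,778 → take DB $12,303. Book value $86,127.
Year 4: DB = ⌊$86,127 × 125%/10⌋ = $10,765; SL = ⌊$81,927/7⌋ = $11,703 → take SL $11,703. Book value $74,424.
Year 5: DB = ⌊$74,424 × 125%/10⌋ = $9,303; SL = ⌊$70,224/6⌋ = $11,704 → take SL $11,704. Book value $62,720.
Year 6: DB = ⌊$62,720 × 125%/10⌋ = $7,840; SL = ⌊$58,520/5⌋ = $11,704 → take SL $11,704. Book value $51,016.
Year 7: DB = ⌊$51,016 × 125%/10⌋ = $6,377; SL = ⌊$46,816/4⌋ = $11,704 → take SL $11,704. Book value $39,312.
Year 8: DB = ⌊$39,312 × 125%/10⌋ = $4,914; SL = ⌊$35,112/3⌋ = $11,704 → take SL $11,704. Book value $27,608.
Year 9: DB = ⌊$27,608 × 125%/10⌋ = $3,451; SL = ⌊$23,408/2⌋ = $11,704 → take SL $11,704. Book value $15,904.
Year 10 (final): $15,904 − $4,200 = $11,704. Book value $4,200.

$11,704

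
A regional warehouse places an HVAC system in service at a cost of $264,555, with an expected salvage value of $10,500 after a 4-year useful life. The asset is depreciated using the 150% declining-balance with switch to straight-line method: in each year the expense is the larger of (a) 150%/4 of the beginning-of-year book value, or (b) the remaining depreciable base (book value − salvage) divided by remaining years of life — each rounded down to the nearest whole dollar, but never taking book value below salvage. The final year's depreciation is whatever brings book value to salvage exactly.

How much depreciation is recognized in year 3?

Depreciable base = $264,555 − $10,500 = $254,055.
Year 1: DB = ⌊$264,555 × 150%/4⌋ = $99,208; SL = ⌊$254,055/4⌋ = $63,513 → take DB $99,208. Book value $165,347.
Year 2: DB = ⌊$165,347 × 150%/4⌋ = $62,005; SL = ⌊$154,847/3⌋ = $51,615 → take DB $62,005. Book value $103,342.
Year 3: DB = ⌊$103,342 × 150%/4⌋ = $38,753; SL = ⌊$92,842/2⌋ = $46,421 → take SL $46,421. Book value $56,921.

$46,421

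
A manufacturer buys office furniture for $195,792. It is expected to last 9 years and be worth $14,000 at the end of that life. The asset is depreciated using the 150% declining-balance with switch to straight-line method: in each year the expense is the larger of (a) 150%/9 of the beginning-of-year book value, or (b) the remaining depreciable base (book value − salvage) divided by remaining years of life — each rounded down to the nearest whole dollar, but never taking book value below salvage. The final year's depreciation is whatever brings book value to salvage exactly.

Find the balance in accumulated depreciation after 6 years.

$133,538

Depreciable base = $195,792 − $14,000 = $181,792.
Year 1: DB = ⌊$195,792 × 150%/9⌋ = $32,632; SL = ⌊$181,792/9⌋ = $20,199 → take DB $32,632. Book value $163,160.
Year 2: DB = ⌊$163,160 × 150%/9⌋ = $27,193; SL = ⌊$149,160/8⌋ = $18,645 → take DB $27,193. Book value $135,967.
Year 3: DB = ⌊$135,967 × 150%/9⌋ = $22,661; SL = ⌊$121,967/7⌋ = $17,423 → take DB $22,661. Book value $113,306.
Year 4: DB = ⌊$113,306 × 150%/9⌋ = $18,884; SL = ⌊$99,306/6⌋ = $16,551 → take DB $18,884. Book value $94,422.
Year 5: DB = ⌊$94,422 × 150%/9⌋ = $15,737; SL = ⌊$80,422/5⌋ = $16,084 → take SL $16,084. Book value $78,338.
Year 6: DB = ⌊$78,338 × 150%/9⌋ = $13,056; SL = ⌊$64,338/4⌋ = $16,084 → take SL $16,084. Book value $62,254.
Accumulated through year 6 = $195,792 − $62,254 = $133,538.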